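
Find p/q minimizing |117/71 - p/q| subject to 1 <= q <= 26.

Expand x = 117/71 as a continued fraction with the Euclidean algorithm:
  117 = 1*71 + 46, so a_0 = 1.
  71 = 1*46 + 25, so a_1 = 1.
  46 = 1*25 + 21, so a_2 = 1.
  25 = 1*21 + 4, so a_3 = 1.
  21 = 5*4 + 1, so a_4 = 5.
  4 = 4*1 + 0, so a_5 = 4.
so x = [1; 1, 1, 1, 5, 4].
Convergents (p_i = a_i*p_{i-1} + p_{i-2}, q_i = a_i*q_{i-1} + q_{i-2} with p_{-2}=0, p_{-1}=1, q_{-2}=1, q_{-1}=0), until the denominator exceeds 26:
  i=0: a_0=1, p_0 = 1*1 + 0 = 1, q_0 = 1*0 + 1 = 1.
  i=1: a_1=1, p_1 = 1*1 + 1 = 2, q_1 = 1*1 + 0 = 1.
  i=2: a_2=1, p_2 = 1*2 + 1 = 3, q_2 = 1*1 + 1 = 2.
  i=3: a_3=1, p_3 = 1*3 + 2 = 5, q_3 = 1*2 + 1 = 3.
  i=4: a_4=5, p_4 = 5*5 + 3 = 28, q_4 = 5*3 + 2 = 17.
  i=5: a_5=4, p_5 = 4*28 + 5 = 117, q_5 = 4*17 + 3 = 71.
q_5 = 71 > 26, so the last convergent with denominator <= 26 is p_4/q_4 = 28/17.
The closest fraction with denominator <= 26 is either p_4/q_4 or the intermediate fraction (k*p_4 + p_3)/(k*q_4 + q_3) with the largest k >= 1 whose denominator stays <= 26; these approach x as k grows, and every other convergent or intermediate fraction in range is farther away.
Largest k: floor((26 - q_3)/q_4) = floor((26 - 3)/17) = 1.
That gives (1*28 + 5)/(1*17 + 3) = 33/20.
Compare the errors: |x - 28/17| = |117*17 - 28*71|/(71*17) = 1/1207, and |x - 33/20| = |117*20 - 33*71|/(71*20) = 3/1420.
Cross-multiplying, 1*1420 = 1420 < 3621 = 3*1207, so 1/1207 is smaller: the convergent 28/17 is closer to x than 33/20.

28/17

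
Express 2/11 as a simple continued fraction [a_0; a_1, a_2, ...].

[0; 5, 2]

Run the Euclidean algorithm on 2 and 11; the successive quotients are the partial quotients a_0, a_1, ... (each step inverts the fractional part left over by the previous one):
  2 = 0*11 + 2, so a_0 = 0.
  11 = 5*2 + 1, so a_1 = 5.
  2 = 2*1 + 0, so a_2 = 2.
The remainder reaches 0 after 3 divisions, so the expansion has 3 partial quotients, read off in order.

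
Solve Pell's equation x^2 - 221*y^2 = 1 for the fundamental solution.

(x, y) = (1665, 112)

First expand sqrt(221) as a continued fraction. With x_i = (sqrt(221) + m_i)/d_i and (m_0, d_0) = (0, 1): a_0 = floor(sqrt(221)) = 14, since 14^2 = 196 <= 221 < 225 = 15^2.
Iterate m_{i+1} = d_i*a_i - m_i, d_{i+1} = (221 - m_{i+1}^2)/d_i, a_{i+1} = floor((a_0 + m_{i+1})/d_{i+1}):
  m_1 = 1*14 - 0 = 14, d_1 = (221 - 14^2)/1 = 25/1 = 25, a_1 = floor((14 + 14)/25) = 1.
  m_2 = 25*1 - 14 = 11, d_2 = (221 - 11^2)/25 = 100/25 = 4, a_2 = floor((14 + 11)/4) = 6.
  m_3 = 4*6 - 11 = 13, d_3 = (221 - 13^2)/4 = 52/4 = 13, a_3 = floor((14 + 13)/13) = 2.
  m_4 = 13*2 - 13 = 13, d_4 = (221 - 13^2)/13 = 52/13 = 4, a_4 = floor((14 + 13)/4) = 6.
  m_5 = 4*6 - 13 = 11, d_5 = (221 - 11^2)/4 = 100/4 = 25, a_5 = floor((14 + 11)/25) = 1.
  m_6 = 25*1 - 11 = 14, d_6 = (221 - 14^2)/25 = 25/25 = 1, a_6 = floor((14 + 14)/1) = 28.
  m_7 = 1*28 - 14 = 14, d_7 = (221 - 14^2)/1 = 25/1 = 25: (m_7, d_7) = (m_1, d_1) = (14, 25), so from here the quotients repeat a_1, ..., a_6; the period length is 6.
So sqrt(221) = [14; (1, 6, 2, 6, 1, 28)] with period length k = 6.
k is even, so the fundamental solution of x^2 - 221y^2 = 1 is (p_{k-1}, q_{k-1}) = (p_5, q_5); compute convergents through index 5.
Convergents (p_i = a_i*p_{i-1} + p_{i-2}, q_i = a_i*q_{i-1} + q_{i-2} with p_{-2}=0, p_{-1}=1, q_{-2}=1, q_{-1}=0):
  i=0: a_0=14, p_0 = 14*1 + 0 = 14, q_0 = 14*0 + 1 = 1.
  i=1: a_1=1, p_1 = 1*14 + 1 = 15, q_1 = 1*1 + 0 = 1.
  i=2: a_2=6, p_2 = 6*15 + 14 = 104, q_2 = 6*1 + 1 = 7.
  i=3: a_3=2, p_3 = 2*104 + 15 = 223, q_3 = 2*7 + 1 = 15.
  i=4: a_4=6, p_4 = 6*223 + 104 = 1442, q_4 = 6*15 + 7 = 97.
  i=5: a_5=1, p_5 = 1*1442 + 223 = 1665, q_5 = 1*97 + 15 = 112.
Check: 1665^2 - 221*112^2 = 2772225 - 2772224 = 1, so (x, y) = (1665, 112) solves the equation, and by the theorem it is the least positive solution.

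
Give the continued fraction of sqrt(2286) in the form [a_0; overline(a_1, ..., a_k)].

Write x_i = (sqrt(2286) + m_i)/d_i with (m_0, d_0) = (0, 1). a_0 = floor(sqrt(2286)) = 47, since 47^2 = 2209 <= 2286 < 2304 = 48^2.
Iterate m_{i+1} = d_i*a_i - m_i, d_{i+1} = (2286 - m_{i+1}^2)/d_i, a_{i+1} = floor((a_0 + m_{i+1})/d_{i+1}):
  m_1 = 1*47 - 0 = 47, d_1 = (2286 - 47^2)/1 = 77/1 = 77, a_1 = floor((47 + 47)/77) = 1.
  m_2 = 77*1 - 47 = 30, d_2 = (2286 - 30^2)/77 = 1386/77 = 18, a_2 = floor((47 + 30)/18) = 4.
  m_3 = 18*4 - 30 = 42, d_3 = (2286 - 42^2)/18 = 522/18 = 29, a_3 = floor((47 + 42)/29) = 3.
  m_4 = 29*3 - 42 = 45, d_4 = (2286 - 45^2)/29 = 261/29 = 9, a_4 = floor((47 + 45)/9) = 10.
  m_5 = 9*10 - 45 = 45, d_5 = (2286 - 45^2)/9 = 261/9 = 29, a_5 = floor((47 + 45)/29) = 3.
  m_6 = 29*3 - 45 = 42, d_6 = (2286 - 42^2)/29 = 522/29 = 18, a_6 = floor((47 + 42)/18) = 4.
  m_7 = 18*4 - 42 = 30, d_7 = (2286 - 30^2)/18 = 1386/18 = 77, a_7 = floor((47 + 30)/77) = 1.
  m_8 = 77*1 - 30 = 47, d_8 = (2286 - 47^2)/77 = 77/77 = 1, a_8 = floor((47 + 47)/1) = 94.
  m_9 = 1*94 - 47 = 47, d_9 = (2286 - 47^2)/1 = 77/1 = 77: (m_9, d_9) = (m_1, d_1) = (47, 77), so from here the quotients repeat a_1, ..., a_8; the period length is 8.
Hence the expansion of sqrt(2286) is a_0 = 47 followed by the repeating block 1, 4, 3, 10, 3, 4, 1, 94 (period 8).

[47; overline(1, 4, 3, 10, 3, 4, 1, 94)]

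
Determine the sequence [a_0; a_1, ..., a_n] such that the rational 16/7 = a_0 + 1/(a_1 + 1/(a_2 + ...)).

[2; 3, 2]

Run the Euclidean algorithm on 16 and 7; the successive quotients are the partial quotients a_0, a_1, ... (each step inverts the fractional part left over by the previous one):
  16 = 2*7 + 2, so a_0 = 2.
  7 = 3*2 + 1, so a_1 = 3.
  2 = 2*1 + 0, so a_2 = 2.
The remainder reaches 0 after 3 divisions, so the expansion has 3 partial quotients, read off in order.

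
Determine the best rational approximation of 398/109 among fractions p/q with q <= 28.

84/23

Expand x = 398/109 as a continued fraction with the Euclidean algorithm:
  398 = 3*109 + 71, so a_0 = 3.
  109 = 1*71 + 38, so a_1 = 1.
  71 = 1*38 + 33, so a_2 = 1.
  38 = 1*33 + 5, so a_3 = 1.
  33 = 6*5 + 3, so a_4 = 6.
  5 = 1*3 + 2, so a_5 = 1.
  3 = 1*2 + 1, so a_6 = 1.
  2 = 2*1 + 0, so a_7 = 2.
so x = [3; 1, 1, 1, 6, 1, 1, 2].
Convergents (p_i = a_i*p_{i-1} + p_{i-2}, q_i = a_i*q_{i-1} + q_{i-2} with p_{-2}=0, p_{-1}=1, q_{-2}=1, q_{-1}=0), until the denominator exceeds 28:
  i=0: a_0=3, p_0 = 3*1 + 0 = 3, q_0 = 3*0 + 1 = 1.
  i=1: a_1=1, p_1 = 1*3 + 1 = 4, q_1 = 1*1 + 0 = 1.
  i=2: a_2=1, p_2 = 1*4 + 3 = 7, q_2 = 1*1 + 1 = 2.
  i=3: a_3=1, p_3 = 1*7 + 4 = 11, q_3 = 1*2 + 1 = 3.
  i=4: a_4=6, p_4 = 6*11 + 7 = 73, q_4 = 6*3 + 2 = 20.
  i=5: a_5=1, p_5 = 1*73 + 11 = 84, q_5 = 1*20 + 3 = 23.
  i=6: a_6=1, p_6 = 1*84 + 73 = 157, q_6 = 1*23 + 20 = 43.
q_6 = 43 > 28, so the last convergent with denominator <= 28 is p_5/q_5 = 84/23.
The closest fraction with denominator <= 28 is either p_5/q_5 or the intermediate fraction (k*p_5 + p_4)/(k*q_5 + q_4) with the largest k >= 1 whose denominator stays <= 28; these approach x as k grows, and every other convergent or intermediate fraction in range is farther away.
Largest k: floor((28 - q_4)/q_5) = floor((28 - 20)/23) = 0.
Since k = 0, no intermediate fraction beyond p_5/q_5 has denominator <= 28, so the convergent 84/23 is the closest (its error is |398*23 - 84*109|/(109*23) = 2/2507).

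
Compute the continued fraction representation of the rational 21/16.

[1; 3, 5]

Run the Euclidean algorithm on 21 and 16; the successive quotients are the partial quotients a_0, a_1, ... (each step inverts the fractional part left over by the previous one):
  21 = 1*16 + 5, so a_0 = 1.
  16 = 3*5 + 1, so a_1 = 3.
  5 = 5*1 + 0, so a_2 = 5.
The remainder reaches 0 after 3 divisions, so the expansion has 3 partial quotients, read off in order.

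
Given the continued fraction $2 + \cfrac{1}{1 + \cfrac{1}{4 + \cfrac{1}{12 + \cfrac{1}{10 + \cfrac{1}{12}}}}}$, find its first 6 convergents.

Using the convergent recurrence p_i = a_i*p_{i-1} + p_{i-2}, q_i = a_i*q_{i-1} + q_{i-2} with p_{-2}=0, p_{-1}=1, q_{-2}=1, q_{-1}=0:
  i=0: a_0=2, p_0 = 2*1 + 0 = 2, q_0 = 2*0 + 1 = 1.
  i=1: a_1=1, p_1 = 1*2 + 1 = 3, q_1 = 1*1 + 0 = 1.
  i=2: a_2=4, p_2 = 4*3 + 2 = 14, q_2 = 4*1 + 1 = 5.
  i=3: a_3=12, p_3 = 12*14 + 3 = 171, q_3 = 12*5 + 1 = 61.
  i=4: a_4=10, p_4 = 10*171 + 14 = 1724, q_4 = 10*61 + 5 = 615.
  i=5: a_5=12, p_5 = 12*1724 + 171 = 20859, q_5 = 12*615 + 61 = 7441.

2/1, 3/1, 14/5, 171/61, 1724/615, 20859/7441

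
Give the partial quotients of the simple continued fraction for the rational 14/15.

Run the Euclidean algorithm on 14 and 15; the successive quotients are the partial quotients a_0, a_1, ... (each step inverts the fractional part left over by the previous one):
  14 = 0*15 + 14, so a_0 = 0.
  15 = 1*14 + 1, so a_1 = 1.
  14 = 14*1 + 0, so a_2 = 14.
The remainder reaches 0 after 3 divisions, so the expansion has 3 partial quotients, read off in order.

[0; 1, 14]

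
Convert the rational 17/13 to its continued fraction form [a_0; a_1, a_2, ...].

[1; 3, 4]

Run the Euclidean algorithm on 17 and 13; the successive quotients are the partial quotients a_0, a_1, ... (each step inverts the fractional part left over by the previous one):
  17 = 1*13 + 4, so a_0 = 1.
  13 = 3*4 + 1, so a_1 = 3.
  4 = 4*1 + 0, so a_2 = 4.
The remainder reaches 0 after 3 divisions, so the expansion has 3 partial quotients, read off in order.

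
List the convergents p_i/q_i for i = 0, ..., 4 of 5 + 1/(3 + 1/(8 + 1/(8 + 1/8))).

Using the convergent recurrence p_i = a_i*p_{i-1} + p_{i-2}, q_i = a_i*q_{i-1} + q_{i-2} with p_{-2}=0, p_{-1}=1, q_{-2}=1, q_{-1}=0:
  i=0: a_0=5, p_0 = 5*1 + 0 = 5, q_0 = 5*0 + 1 = 1.
  i=1: a_1=3, p_1 = 3*5 + 1 = 16, q_1 = 3*1 + 0 = 3.
  i=2: a_2=8, p_2 = 8*16 + 5 = 133, q_2 = 8*3 + 1 = 25.
  i=3: a_3=8, p_3 = 8*133 + 16 = 1080, q_3 = 8*25 + 3 = 203.
  i=4: a_4=8, p_4 = 8*1080 + 133 = 8773, q_4 = 8*203 + 25 = 1649.

5/1, 16/3, 133/25, 1080/203, 8773/1649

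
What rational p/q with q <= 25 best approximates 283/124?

57/25

Expand x = 283/124 as a continued fraction with the Euclidean algorithm:
  283 = 2*124 + 35, so a_0 = 2.
  124 = 3*35 + 19, so a_1 = 3.
  35 = 1*19 + 16, so a_2 = 1.
  19 = 1*16 + 3, so a_3 = 1.
  16 = 5*3 + 1, so a_4 = 5.
  3 = 3*1 + 0, so a_5 = 3.
so x = [2; 3, 1, 1, 5, 3].
Convergents (p_i = a_i*p_{i-1} + p_{i-2}, q_i = a_i*q_{i-1} + q_{i-2} with p_{-2}=0, p_{-1}=1, q_{-2}=1, q_{-1}=0), until the denominator exceeds 25:
  i=0: a_0=2, p_0 = 2*1 + 0 = 2, q_0 = 2*0 + 1 = 1.
  i=1: a_1=3, p_1 = 3*2 + 1 = 7, q_1 = 3*1 + 0 = 3.
  i=2: a_2=1, p_2 = 1*7 + 2 = 9, q_2 = 1*3 + 1 = 4.
  i=3: a_3=1, p_3 = 1*9 + 7 = 16, q_3 = 1*4 + 3 = 7.
  i=4: a_4=5, p_4 = 5*16 + 9 = 89, q_4 = 5*7 + 4 = 39.
q_4 = 39 > 25, so the last convergent with denominator <= 25 is p_3/q_3 = 16/7.
The closest fraction with denominator <= 25 is either p_3/q_3 or the intermediate fraction (k*p_3 + p_2)/(k*q_3 + q_2) with the largest k >= 1 whose denominator stays <= 25; these approach x as k grows, and every other convergent or intermediate fraction in range is farther away.
Largest k: floor((25 - q_2)/q_3) = floor((25 - 4)/7) = 3.
That gives (3*16 + 9)/(3*7 + 4) = 57/25.
Compare the errors: |x - 16/7| = |283*7 - 16*124|/(124*7) = 3/868, and |x - 57/25| = |283*25 - 57*124|/(124*25) = 7/3100.
Cross-multiplying, 7*868 = 6076 < 9300 = 3*3100, so 7/3100 is smaller: the intermediate fraction 57/25 is closer to x than 16/7.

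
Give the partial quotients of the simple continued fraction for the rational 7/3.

Run the Euclidean algorithm on 7 and 3; the successive quotients are the partial quotients a_0, a_1, ... (each step inverts the fractional part left over by the previous one):
  7 = 2*3 + 1, so a_0 = 2.
  3 = 3*1 + 0, so a_1 = 3.
The remainder reaches 0 after 2 divisions, so the expansion has 2 partial quotients, read off in order.

[2; 3]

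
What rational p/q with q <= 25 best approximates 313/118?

Expand x = 313/118 as a continued fraction with the Euclidean algorithm:
  313 = 2*118 + 77, so a_0 = 2.
  118 = 1*77 + 41, so a_1 = 1.
  77 = 1*41 + 36, so a_2 = 1.
  41 = 1*36 + 5, so a_3 = 1.
  36 = 7*5 + 1, so a_4 = 7.
  5 = 5*1 + 0, so a_5 = 5.
so x = [2; 1, 1, 1, 7, 5].
Convergents (p_i = a_i*p_{i-1} + p_{i-2}, q_i = a_i*q_{i-1} + q_{i-2} with p_{-2}=0, p_{-1}=1, q_{-2}=1, q_{-1}=0), until the denominator exceeds 25:
  i=0: a_0=2, p_0 = 2*1 + 0 = 2, q_0 = 2*0 + 1 = 1.
  i=1: a_1=1, p_1 = 1*2 + 1 = 3, q_1 = 1*1 + 0 = 1.
  i=2: a_2=1, p_2 = 1*3 + 2 = 5, q_2 = 1*1 + 1 = 2.
  i=3: a_3=1, p_3 = 1*5 + 3 = 8, q_3 = 1*2 + 1 = 3.
  i=4: a_4=7, p_4 = 7*8 + 5 = 61, q_4 = 7*3 + 2 = 23.
  i=5: a_5=5, p_5 = 5*61 + 8 = 313, q_5 = 5*23 + 3 = 118.
q_5 = 118 > 25, so the last convergent with denominator <= 25 is p_4/q_4 = 61/23.
The closest fraction with denominator <= 25 is either p_4/q_4 or the intermediate fraction (k*p_4 + p_3)/(k*q_4 + q_3) with the largest k >= 1 whose denominator stays <= 25; these approach x as k grows, and every other convergent or intermediate fraction in range is farther away.
Largest k: floor((25 - q_3)/q_4) = floor((25 - 3)/23) = 0.
Since k = 0, no intermediate fraction beyond p_4/q_4 has denominator <= 25, so the convergent 61/23 is the closest (its error is |313*23 - 61*118|/(118*23) = 1/2714).

61/23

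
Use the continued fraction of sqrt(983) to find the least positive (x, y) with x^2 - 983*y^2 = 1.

(x, y) = (284088, 9061)

First expand sqrt(983) as a continued fraction. With x_i = (sqrt(983) + m_i)/d_i and (m_0, d_0) = (0, 1): a_0 = floor(sqrt(983)) = 31, since 31^2 = 961 <= 983 < 1024 = 32^2.
Iterate m_{i+1} = d_i*a_i - m_i, d_{i+1} = (983 - m_{i+1}^2)/d_i, a_{i+1} = floor((a_0 + m_{i+1})/d_{i+1}):
  m_1 = 1*31 - 0 = 31, d_1 = (983 - 31^2)/1 = 22/1 = 22, a_1 = floor((31 + 31)/22) = 2.
  m_2 = 22*2 - 31 = 13, d_2 = (983 - 13^2)/22 = 814/22 = 37, a_2 = floor((31 + 13)/37) = 1.
  m_3 = 37*1 - 13 = 24, d_3 = (983 - 24^2)/37 = 407/37 = 11, a_3 = floor((31 + 24)/11) = 5.
  m_4 = 11*5 - 24 = 31, d_4 = (983 - 31^2)/11 = 22/11 = 2, a_4 = floor((31 + 31)/2) = 31.
  m_5 = 2*31 - 31 = 31, d_5 = (983 - 31^2)/2 = 22/2 = 11, a_5 = floor((31 + 31)/11) = 5.
  m_6 = 11*5 - 31 = 24, d_6 = (983 - 24^2)/11 = 407/11 = 37, a_6 = floor((31 + 24)/37) = 1.
  m_7 = 37*1 - 24 = 13, d_7 = (983 - 13^2)/37 = 814/37 = 22, a_7 = floor((31 + 13)/22) = 2.
  m_8 = 22*2 - 13 = 31, d_8 = (983 - 31^2)/22 = 22/22 = 1, a_8 = floor((31 + 31)/1) = 62.
  m_9 = 1*62 - 31 = 31, d_9 = (983 - 31^2)/1 = 22/1 = 22: (m_9, d_9) = (m_1, d_1) = (31, 22), so from here the quotients repeat a_1, ..., a_8; the period length is 8.
So sqrt(983) = [31; (2, 1, 5, 31, 5, 1, 2, 62)] with period length k = 8.
k is even, so the fundamental solution of x^2 - 983y^2 = 1 is (p_{k-1}, q_{k-1}) = (p_7, q_7); compute convergents through index 7.
Convergents (p_i = a_i*p_{i-1} + p_{i-2}, q_i = a_i*q_{i-1} + q_{i-2} with p_{-2}=0, p_{-1}=1, q_{-2}=1, q_{-1}=0):
  i=0: a_0=31, p_0 = 31*1 + 0 = 31, q_0 = 31*0 + 1 = 1.
  i=1: a_1=2, p_1 = 2*31 + 1 = 63, q_1 = 2*1 + 0 = 2.
  i=2: a_2=1, p_2 = 1*63 + 31 = 94, q_2 = 1*2 + 1 = 3.
  i=3: a_3=5, p_3 = 5*94 + 63 = 533, q_3 = 5*3 + 2 = 17.
  i=4: a_4=31, p_4 = 31*533 + 94 = 16617, q_4 = 31*17 + 3 = 530.
  i=5: a_5=5, p_5 = 5*16617 + 533 = 83618, q_5 = 5*530 + 17 = 2667.
  i=6: a_6=1, p_6 = 1*83618 + 16617 = 100235, q_6 = 1*2667 + 530 = 3197.
  i=7: a_7=2, p_7 = 2*100235 + 83618 = 284088, q_7 = 2*3197 + 2667 = 9061.
Check: 284088^2 - 983*9061^2 = 80705991744 - 80705991743 = 1, so (x, y) = (284088, 9061) solves the equation, and by the theorem it is the least positive solution.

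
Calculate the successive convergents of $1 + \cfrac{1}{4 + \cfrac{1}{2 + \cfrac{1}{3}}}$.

Using the convergent recurrence p_i = a_i*p_{i-1} + p_{i-2}, q_i = a_i*q_{i-1} + q_{i-2} with p_{-2}=0, p_{-1}=1, q_{-2}=1, q_{-1}=0:
  i=0: a_0=1, p_0 = 1*1 + 0 = 1, q_0 = 1*0 + 1 = 1.
  i=1: a_1=4, p_1 = 4*1 + 1 = 5, q_1 = 4*1 + 0 = 4.
  i=2: a_2=2, p_2 = 2*5 + 1 = 11, q_2 = 2*4 + 1 = 9.
  i=3: a_3=3, p_3 = 3*11 + 5 = 38, q_3 = 3*9 + 4 = 31.

1/1, 5/4, 11/9, 38/31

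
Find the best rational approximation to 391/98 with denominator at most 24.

4/1

Expand x = 391/98 as a continued fraction with the Euclidean algorithm:
  391 = 3*98 + 97, so a_0 = 3.
  98 = 1*97 + 1, so a_1 = 1.
  97 = 97*1 + 0, so a_2 = 97.
so x = [3; 1, 97].
Convergents (p_i = a_i*p_{i-1} + p_{i-2}, q_i = a_i*q_{i-1} + q_{i-2} with p_{-2}=0, p_{-1}=1, q_{-2}=1, q_{-1}=0), until the denominator exceeds 24:
  i=0: a_0=3, p_0 = 3*1 + 0 = 3, q_0 = 3*0 + 1 = 1.
  i=1: a_1=1, p_1 = 1*3 + 1 = 4, q_1 = 1*1 + 0 = 1.
  i=2: a_2=97, p_2 = 97*4 + 3 = 391, q_2 = 97*1 + 1 = 98.
q_2 = 98 > 24, so the last convergent with denominator <= 24 is p_1/q_1 = 4/1.
The closest fraction with denominator <= 24 is either p_1/q_1 or the intermediate fraction (k*p_1 + p_0)/(k*q_1 + q_0) with the largest k >= 1 whose denominator stays <= 24; these approach x as k grows, and every other convergent or intermediate fraction in range is farther away.
Largest k: floor((24 - q_0)/q_1) = floor((24 - 1)/1) = 23.
That gives (23*4 + 3)/(23*1 + 1) = 95/24.
Compare the errors: |x - 4/1| = |391*1 - 4*98|/(98*1) = 1/98, and |x - 95/24| = |391*24 - 95*98|/(98*24) = 74/2352.
Cross-multiplying, 1*2352 = 2352 < 7252 = 74*98, so 1/98 is smaller: the convergent 4/1 is closer to x than 95/24.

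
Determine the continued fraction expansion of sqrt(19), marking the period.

Write x_i = (sqrt(19) + m_i)/d_i with (m_0, d_0) = (0, 1). a_0 = floor(sqrt(19)) = 4, since 4^2 = 16 <= 19 < 25 = 5^2.
Iterate m_{i+1} = d_i*a_i - m_i, d_{i+1} = (19 - m_{i+1}^2)/d_i, a_{i+1} = floor((a_0 + m_{i+1})/d_{i+1}):
  m_1 = 1*4 - 0 = 4, d_1 = (19 - 4^2)/1 = 3/1 = 3, a_1 = floor((4 + 4)/3) = 2.
  m_2 = 3*2 - 4 = 2, d_2 = (19 - 2^2)/3 = 15/3 = 5, a_2 = floor((4 + 2)/5) = 1.
  m_3 = 5*1 - 2 = 3, d_3 = (19 - 3^2)/5 = 10/5 = 2, a_3 = floor((4 + 3)/2) = 3.
  m_4 = 2*3 - 3 = 3, d_4 = (19 - 3^2)/2 = 10/2 = 5, a_4 = floor((4 + 3)/5) = 1.
  m_5 = 5*1 - 3 = 2, d_5 = (19 - 2^2)/5 = 15/5 = 3, a_5 = floor((4 + 2)/3) = 2.
  m_6 = 3*2 - 2 = 4, d_6 = (19 - 4^2)/3 = 3/3 = 1, a_6 = floor((4 + 4)/1) = 8.
  m_7 = 1*8 - 4 = 4, d_7 = (19 - 4^2)/1 = 3/1 = 3: (m_7, d_7) = (m_1, d_1) = (4, 3), so from here the quotients repeat a_1, ..., a_6; the period length is 6.
Hence the expansion of sqrt(19) is a_0 = 4 followed by the repeating block 2, 1, 3, 1, 2, 8 (period 6).

[4; (2, 1, 3, 1, 2, 8)]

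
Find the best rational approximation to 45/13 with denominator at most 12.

Expand x = 45/13 as a continued fraction with the Euclidean algorithm:
  45 = 3*13 + 6, so a_0 = 3.
  13 = 2*6 + 1, so a_1 = 2.
  6 = 6*1 + 0, so a_2 = 6.
so x = [3; 2, 6].
Convergents (p_i = a_i*p_{i-1} + p_{i-2}, q_i = a_i*q_{i-1} + q_{i-2} with p_{-2}=0, p_{-1}=1, q_{-2}=1, q_{-1}=0), until the denominator exceeds 12:
  i=0: a_0=3, p_0 = 3*1 + 0 = 3, q_0 = 3*0 + 1 = 1.
  i=1: a_1=2, p_1 = 2*3 + 1 = 7, q_1 = 2*1 + 0 = 2.
  i=2: a_2=6, p_2 = 6*7 + 3 = 45, q_2 = 6*2 + 1 = 13.
q_2 = 13 > 12, so the last convergent with denominator <= 12 is p_1/q_1 = 7/2.
The closest fraction with denominator <= 12 is either p_1/q_1 or the intermediate fraction (k*p_1 + p_0)/(k*q_1 + q_0) with the largest k >= 1 whose denominator stays <= 12; these approach x as k grows, and every other convergent or intermediate fraction in range is farther away.
Largest k: floor((12 - q_0)/q_1) = floor((12 - 1)/2) = 5.
That gives (5*7 + 3)/(5*2 + 1) = 38/11.
Compare the errors: |x - 7/2| = |45*2 - 7*13|/(13*2) = 1/26, and |x - 38/11| = |45*11 - 38*13|/(13*11) = 1/143.
Cross-multiplying, 1*26 = 26 < 143 = 1*143, so 1/143 is smaller: the intermediate fraction 38/11 is closer to x than 7/2.

38/11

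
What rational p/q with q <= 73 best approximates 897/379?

71/30

Expand x = 897/379 as a continued fraction with the Euclidean algorithm:
  897 = 2*379 + 139, so a_0 = 2.
  379 = 2*139 + 101, so a_1 = 2.
  139 = 1*101 + 38, so a_2 = 1.
  101 = 2*38 + 25, so a_3 = 2.
  38 = 1*25 + 13, so a_4 = 1.
  25 = 1*13 + 12, so a_5 = 1.
  13 = 1*12 + 1, so a_6 = 1.
  12 = 12*1 + 0, so a_7 = 12.
so x = [2; 2, 1, 2, 1, 1, 1, 12].
Convergents (p_i = a_i*p_{i-1} + p_{i-2}, q_i = a_i*q_{i-1} + q_{i-2} with p_{-2}=0, p_{-1}=1, q_{-2}=1, q_{-1}=0), until the denominator exceeds 73:
  i=0: a_0=2, p_0 = 2*1 + 0 = 2, q_0 = 2*0 + 1 = 1.
  i=1: a_1=2, p_1 = 2*2 + 1 = 5, q_1 = 2*1 + 0 = 2.
  i=2: a_2=1, p_2 = 1*5 + 2 = 7, q_2 = 1*2 + 1 = 3.
  i=3: a_3=2, p_3 = 2*7 + 5 = 19, q_3 = 2*3 + 2 = 8.
  i=4: a_4=1, p_4 = 1*19 + 7 = 26, q_4 = 1*8 + 3 = 11.
  i=5: a_5=1, p_5 = 1*26 + 19 = 45, q_5 = 1*11 + 8 = 19.
  i=6: a_6=1, p_6 = 1*45 + 26 = 71, q_6 = 1*19 + 11 = 30.
  i=7: a_7=12, p_7 = 12*71 + 45 = 897, q_7 = 12*30 + 19 = 379.
q_7 = 379 > 73, so the last convergent with denominator <= 73 is p_6/q_6 = 71/30.
The closest fraction with denominator <= 73 is either p_6/q_6 or the intermediate fraction (k*p_6 + p_5)/(k*q_6 + q_5) with the largest k >= 1 whose denominator stays <= 73; these approach x as k grows, and every other convergent or intermediate fraction in range is farther away.
Largest k: floor((73 - q_5)/q_6) = floor((73 - 19)/30) = 1.
That gives (1*71 + 45)/(1*30 + 19) = 116/49.
Compare the errors: |x - 71/30| = |897*30 - 71*379|/(379*30) = 1/11370, and |x - 116/49| = |897*49 - 116*379|/(379*49) = 11/18571.
Cross-multiplying, 1*18571 = 18571 < 125070 = 11*11370, so 1/11370 is smaller: the convergent 71/30 is closer to x than 116/49.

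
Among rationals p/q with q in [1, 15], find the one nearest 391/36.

Expand x = 391/36 as a continued fraction with the Euclidean algorithm:
  391 = 10*36 + 31, so a_0 = 10.
  36 = 1*31 + 5, so a_1 = 1.
  31 = 6*5 + 1, so a_2 = 6.
  5 = 5*1 + 0, so a_3 = 5.
so x = [10; 1, 6, 5].
Convergents (p_i = a_i*p_{i-1} + p_{i-2}, q_i = a_i*q_{i-1} + q_{i-2} with p_{-2}=0, p_{-1}=1, q_{-2}=1, q_{-1}=0), until the denominator exceeds 15:
  i=0: a_0=10, p_0 = 10*1 + 0 = 10, q_0 = 10*0 + 1 = 1.
  i=1: a_1=1, p_1 = 1*10 + 1 = 11, q_1 = 1*1 + 0 = 1.
  i=2: a_2=6, p_2 = 6*11 + 10 = 76, q_2 = 6*1 + 1 = 7.
  i=3: a_3=5, p_3 = 5*76 + 11 = 391, q_3 = 5*7 + 1 = 36.
q_3 = 36 > 15, so the last convergent with denominator <= 15 is p_2/q_2 = 76/7.
The closest fraction with denominator <= 15 is either p_2/q_2 or the intermediate fraction (k*p_2 + p_1)/(k*q_2 + q_1) with the largest k >= 1 whose denominator stays <= 15; these approach x as k grows, and every other convergent or intermediate fraction in range is farther away.
Largest k: floor((15 - q_1)/q_2) = floor((15 - 1)/7) = 2.
That gives (2*76 + 11)/(2*7 + 1) = 163/15.
Compare the errors: |x - 76/7| = |391*7 - 76*36|/(36*7) = 1/252, and |x - 163/15| = |391*15 - 163*36|/(36*15) = 3/540.
Cross-multiplying, 1*540 = 540 < 756 = 3*252, so 1/252 is smaller: the convergent 76/7 is closer to x than 163/15.

76/7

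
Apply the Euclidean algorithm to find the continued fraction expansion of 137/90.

[1; 1, 1, 10, 1, 3]

Run the Euclidean algorithm on 137 and 90; the successive quotients are the partial quotients a_0, a_1, ... (each step inverts the fractional part left over by the previous one):
  137 = 1*90 + 47, so a_0 = 1.
  90 = 1*47 + 43, so a_1 = 1.
  47 = 1*43 + 4, so a_2 = 1.
  43 = 10*4 + 3, so a_3 = 10.
  4 = 1*3 + 1, so a_4 = 1.
  3 = 3*1 + 0, so a_5 = 3.
The remainder reaches 0 after 6 divisions, so the expansion has 6 partial quotients, read off in order.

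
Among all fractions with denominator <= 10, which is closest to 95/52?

11/6

Expand x = 95/52 as a continued fraction with the Euclidean algorithm:
  95 = 1*52 + 43, so a_0 = 1.
  52 = 1*43 + 9, so a_1 = 1.
  43 = 4*9 + 7, so a_2 = 4.
  9 = 1*7 + 2, so a_3 = 1.
  7 = 3*2 + 1, so a_4 = 3.
  2 = 2*1 + 0, so a_5 = 2.
so x = [1; 1, 4, 1, 3, 2].
Convergents (p_i = a_i*p_{i-1} + p_{i-2}, q_i = a_i*q_{i-1} + q_{i-2} with p_{-2}=0, p_{-1}=1, q_{-2}=1, q_{-1}=0), until the denominator exceeds 10:
  i=0: a_0=1, p_0 = 1*1 + 0 = 1, q_0 = 1*0 + 1 = 1.
  i=1: a_1=1, p_1 = 1*1 + 1 = 2, q_1 = 1*1 + 0 = 1.
  i=2: a_2=4, p_2 = 4*2 + 1 = 9, q_2 = 4*1 + 1 = 5.
  i=3: a_3=1, p_3 = 1*9 + 2 = 11, q_3 = 1*5 + 1 = 6.
  i=4: a_4=3, p_4 = 3*11 + 9 = 42, q_4 = 3*6 + 5 = 23.
q_4 = 23 > 10, so the last convergent with denominator <= 10 is p_3/q_3 = 11/6.
The closest fraction with denominator <= 10 is either p_3/q_3 or the intermediate fraction (k*p_3 + p_2)/(k*q_3 + q_2) with the largest k >= 1 whose denominator stays <= 10; these approach x as k grows, and every other convergent or intermediate fraction in range is farther away.
Largest k: floor((10 - q_2)/q_3) = floor((10 - 5)/6) = 0.
Since k = 0, no intermediate fraction beyond p_3/q_3 has denominator <= 10, so the convergent 11/6 is the closest (its error is |95*6 - 11*52|/(52*6) = 2/312).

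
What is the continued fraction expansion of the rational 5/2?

[2; 2]

Run the Euclidean algorithm on 5 and 2; the successive quotients are the partial quotients a_0, a_1, ... (each step inverts the fractional part left over by the previous one):
  5 = 2*2 + 1, so a_0 = 2.
  2 = 2*1 + 0, so a_1 = 2.
The remainder reaches 0 after 2 divisions, so the expansion has 2 partial quotients, read off in order.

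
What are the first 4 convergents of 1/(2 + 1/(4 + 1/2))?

Using the convergent recurrence p_i = a_i*p_{i-1} + p_{i-2}, q_i = a_i*q_{i-1} + q_{i-2} with p_{-2}=0, p_{-1}=1, q_{-2}=1, q_{-1}=0:
  i=0: a_0=0, p_0 = 0*1 + 0 = 0, q_0 = 0*0 + 1 = 1.
  i=1: a_1=2, p_1 = 2*0 + 1 = 1, q_1 = 2*1 + 0 = 2.
  i=2: a_2=4, p_2 = 4*1 + 0 = 4, q_2 = 4*2 + 1 = 9.
  i=3: a_3=2, p_3 = 2*4 + 1 = 9, q_3 = 2*9 + 2 = 20.

0/1, 1/2, 4/9, 9/20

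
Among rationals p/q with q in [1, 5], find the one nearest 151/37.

4/1

Expand x = 151/37 as a continued fraction with the Euclidean algorithm:
  151 = 4*37 + 3, so a_0 = 4.
  37 = 12*3 + 1, so a_1 = 12.
  3 = 3*1 + 0, so a_2 = 3.
so x = [4; 12, 3].
Convergents (p_i = a_i*p_{i-1} + p_{i-2}, q_i = a_i*q_{i-1} + q_{i-2} with p_{-2}=0, p_{-1}=1, q_{-2}=1, q_{-1}=0), until the denominator exceeds 5:
  i=0: a_0=4, p_0 = 4*1 + 0 = 4, q_0 = 4*0 + 1 = 1.
  i=1: a_1=12, p_1 = 12*4 + 1 = 49, q_1 = 12*1 + 0 = 12.
q_1 = 12 > 5, so the last convergent with denominator <= 5 is p_0/q_0 = 4/1.
The closest fraction with denominator <= 5 is either p_0/q_0 or the intermediate fraction (k*p_0 + p_{-1})/(k*q_0 + q_{-1}) with the largest k >= 1 whose denominator stays <= 5; these approach x as k grows, and every other convergent or intermediate fraction in range is farther away.
Largest k: floor((5 - q_{-1})/q_0) = floor((5 - 0)/1) = 5 (using the seeds p_{-1} = 1, q_{-1} = 0).
That gives (5*4 + 1)/(5*1 + 0) = 21/5.
Compare the errors: |x - 4/1| = |151*1 - 4*37|/(37*1) = 3/37, and |x - 21/5| = |151*5 - 21*37|/(37*5) = 22/185.
Cross-multiplying, 3*185 = 555 < 814 = 22*37, so 3/37 is smaller: the convergent 4/1 is closer to x than 21/5.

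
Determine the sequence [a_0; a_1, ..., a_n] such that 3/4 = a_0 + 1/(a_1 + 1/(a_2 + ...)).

[0; 1, 3]

Run the Euclidean algorithm on 3 and 4; the successive quotients are the partial quotients a_0, a_1, ... (each step inverts the fractional part left over by the previous one):
  3 = 0*4 + 3, so a_0 = 0.
  4 = 1*3 + 1, so a_1 = 1.
  3 = 3*1 + 0, so a_2 = 3.
The remainder reaches 0 after 3 divisions, so the expansion has 3 partial quotients, read off in order.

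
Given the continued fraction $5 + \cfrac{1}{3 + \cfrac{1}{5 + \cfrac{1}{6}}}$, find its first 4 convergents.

Using the convergent recurrence p_i = a_i*p_{i-1} + p_{i-2}, q_i = a_i*q_{i-1} + q_{i-2} with p_{-2}=0, p_{-1}=1, q_{-2}=1, q_{-1}=0:
  i=0: a_0=5, p_0 = 5*1 + 0 = 5, q_0 = 5*0 + 1 = 1.
  i=1: a_1=3, p_1 = 3*5 + 1 = 16, q_1 = 3*1 + 0 = 3.
  i=2: a_2=5, p_2 = 5*16 + 5 = 85, q_2 = 5*3 + 1 = 16.
  i=3: a_3=6, p_3 = 6*85 + 16 = 526, q_3 = 6*16 + 3 = 99.

5/1, 16/3, 85/16, 526/99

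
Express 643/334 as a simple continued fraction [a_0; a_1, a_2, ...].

Run the Euclidean algorithm on 643 and 334; the successive quotients are the partial quotients a_0, a_1, ... (each step inverts the fractional part left over by the previous one):
  643 = 1*334 + 309, so a_0 = 1.
  334 = 1*309 + 25, so a_1 = 1.
  309 = 12*25 + 9, so a_2 = 12.
  25 = 2*9 + 7, so a_3 = 2.
  9 = 1*7 + 2, so a_4 = 1.
  7 = 3*2 + 1, so a_5 = 3.
  2 = 2*1 + 0, so a_6 = 2.
The remainder reaches 0 after 7 divisions, so the expansion has 7 partial quotients, read off in order.

[1; 1, 12, 2, 1, 3, 2]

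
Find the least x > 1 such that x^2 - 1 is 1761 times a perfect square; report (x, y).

(x, y) = (1175, 28)

First expand sqrt(1761) as a continued fraction. With x_i = (sqrt(1761) + m_i)/d_i and (m_0, d_0) = (0, 1): a_0 = floor(sqrt(1761)) = 41, since 41^2 = 1681 <= 1761 < 1764 = 42^2.
Iterate m_{i+1} = d_i*a_i - m_i, d_{i+1} = (1761 - m_{i+1}^2)/d_i, a_{i+1} = floor((a_0 + m_{i+1})/d_{i+1}):
  m_1 = 1*41 - 0 = 41, d_1 = (1761 - 41^2)/1 = 80/1 = 80, a_1 = floor((41 + 41)/80) = 1.
  m_2 = 80*1 - 41 = 39, d_2 = (1761 - 39^2)/80 = 240/80 = 3, a_2 = floor((41 + 39)/3) = 26.
  m_3 = 3*26 - 39 = 39, d_3 = (1761 - 39^2)/3 = 240/3 = 80, a_3 = floor((41 + 39)/80) = 1.
  m_4 = 80*1 - 39 = 41, d_4 = (1761 - 41^2)/80 = 80/80 = 1, a_4 = floor((41 + 41)/1) = 82.
  m_5 = 1*82 - 41 = 41, d_5 = (1761 - 41^2)/1 = 80/1 = 80: (m_5, d_5) = (m_1, d_1) = (41, 80), so from here the quotients repeat a_1, ..., a_4; the period length is 4.
So sqrt(1761) = [41; (1, 26, 1, 82)] with period length k = 4.
k is even, so the fundamental solution of x^2 - 1761y^2 = 1 is (p_{k-1}, q_{k-1}) = (p_3, q_3); compute convergents through index 3.
Convergents (p_i = a_i*p_{i-1} + p_{i-2}, q_i = a_i*q_{i-1} + q_{i-2} with p_{-2}=0, p_{-1}=1, q_{-2}=1, q_{-1}=0):
  i=0: a_0=41, p_0 = 41*1 + 0 = 41, q_0 = 41*0 + 1 = 1.
  i=1: a_1=1, p_1 = 1*41 + 1 = 42, q_1 = 1*1 + 0 = 1.
  i=2: a_2=26, p_2 = 26*42 + 41 = 1133, q_2 = 26*1 + 1 = 27.
  i=3: a_3=1, p_3 = 1*1133 + 42 = 1175, q_3 = 1*27 + 1 = 28.
Check: 1175^2 - 1761*28^2 = 1380625 - 1380624 = 1, so (x, y) = (1175, 28) solves the equation, and by the theorem it is the least positive solution.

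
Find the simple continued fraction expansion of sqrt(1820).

Write x_i = (sqrt(1820) + m_i)/d_i with (m_0, d_0) = (0, 1). a_0 = floor(sqrt(1820)) = 42, since 42^2 = 1764 <= 1820 < 1849 = 43^2.
Iterate m_{i+1} = d_i*a_i - m_i, d_{i+1} = (1820 - m_{i+1}^2)/d_i, a_{i+1} = floor((a_0 + m_{i+1})/d_{i+1}):
  m_1 = 1*42 - 0 = 42, d_1 = (1820 - 42^2)/1 = 56/1 = 56, a_1 = floor((42 + 42)/56) = 1.
  m_2 = 56*1 - 42 = 14, d_2 = (1820 - 14^2)/56 = 1624/56 = 29, a_2 = floor((42 + 14)/29) = 1.
  m_3 = 29*1 - 14 = 15, d_3 = (1820 - 15^2)/29 = 1595/29 = 55, a_3 = floor((42 + 15)/55) = 1.
  m_4 = 55*1 - 15 = 40, d_4 = (1820 - 40^2)/55 = 220/55 = 4, a_4 = floor((42 + 40)/4) = 20.
  m_5 = 4*20 - 40 = 40, d_5 = (1820 - 40^2)/4 = 220/4 = 55, a_5 = floor((42 + 40)/55) = 1.
  m_6 = 55*1 - 40 = 15, d_6 = (1820 - 15^2)/55 = 1595/55 = 29, a_6 = floor((42 + 15)/29) = 1.
  m_7 = 29*1 - 15 = 14, d_7 = (1820 - 14^2)/29 = 1624/29 = 56, a_7 = floor((42 + 14)/56) = 1.
  m_8 = 56*1 - 14 = 42, d_8 = (1820 - 42^2)/56 = 56/56 = 1, a_8 = floor((42 + 42)/1) = 84.
  m_9 = 1*84 - 42 = 42, d_9 = (1820 - 42^2)/1 = 56/1 = 56: (m_9, d_9) = (m_1, d_1) = (42, 56), so from here the quotients repeat a_1, ..., a_8; the period length is 8.
Hence the expansion of sqrt(1820) is a_0 = 42 followed by the repeating block 1, 1, 1, 20, 1, 1, 1, 84 (period 8).

[42; (1, 1, 1, 20, 1, 1, 1, 84)]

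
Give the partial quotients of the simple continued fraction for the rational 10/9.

[1; 9]

Run the Euclidean algorithm on 10 and 9; the successive quotients are the partial quotients a_0, a_1, ... (each step inverts the fractional part left over by the previous one):
  10 = 1*9 + 1, so a_0 = 1.
  9 = 9*1 + 0, so a_1 = 9.
The remainder reaches 0 after 2 divisions, so the expansion has 2 partial quotients, read off in order.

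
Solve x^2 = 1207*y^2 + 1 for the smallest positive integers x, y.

(x, y) = (1159928, 33387)

First expand sqrt(1207) as a continued fraction. With x_i = (sqrt(1207) + m_i)/d_i and (m_0, d_0) = (0, 1): a_0 = floor(sqrt(1207)) = 34, since 34^2 = 1156 <= 1207 < 1225 = 35^2.
Iterate m_{i+1} = d_i*a_i - m_i, d_{i+1} = (1207 - m_{i+1}^2)/d_i, a_{i+1} = floor((a_0 + m_{i+1})/d_{i+1}):
  m_1 = 1*34 - 0 = 34, d_1 = (1207 - 34^2)/1 = 51/1 = 51, a_1 = floor((34 + 34)/51) = 1.
  m_2 = 51*1 - 34 = 17, d_2 = (1207 - 17^2)/51 = 918/51 = 18, a_2 = floor((34 + 17)/18) = 2.
  m_3 = 18*2 - 17 = 19, d_3 = (1207 - 19^2)/18 = 846/18 = 47, a_3 = floor((34 + 19)/47) = 1.
  m_4 = 47*1 - 19 = 28, d_4 = (1207 - 28^2)/47 = 423/47 = 9, a_4 = floor((34 + 28)/9) = 6.
  m_5 = 9*6 - 28 = 26, d_5 = (1207 - 26^2)/9 = 531/9 = 59, a_5 = floor((34 + 26)/59) = 1.
  m_6 = 59*1 - 26 = 33, d_6 = (1207 - 33^2)/59 = 118/59 = 2, a_6 = floor((34 + 33)/2) = 33.
  m_7 = 2*33 - 33 = 33, d_7 = (1207 - 33^2)/2 = 118/2 = 59, a_7 = floor((34 + 33)/59) = 1.
  m_8 = 59*1 - 33 = 26, d_8 = (1207 - 26^2)/59 = 531/59 = 9, a_8 = floor((34 + 26)/9) = 6.
  m_9 = 9*6 - 26 = 28, d_9 = (1207 - 28^2)/9 = 423/9 = 47, a_9 = floor((34 + 28)/47) = 1.
  m_10 = 47*1 - 28 = 19, d_10 = (1207 - 19^2)/47 = 846/47 = 18, a_10 = floor((34 + 19)/18) = 2.
  m_11 = 18*2 - 19 = 17, d_11 = (1207 - 17^2)/18 = 918/18 = 51, a_11 = floor((34 + 17)/51) = 1.
  m_12 = 51*1 - 17 = 34, d_12 = (1207 - 34^2)/51 = 51/51 = 1, a_12 = floor((34 + 34)/1) = 68.
  m_13 = 1*68 - 34 = 34, d_13 = (1207 - 34^2)/1 = 51/1 = 51: (m_13, d_13) = (m_1, d_1) = (34, 51), so from here the quotients repeat a_1, ..., a_12; the period length is 12.
So sqrt(1207) = [34; (1, 2, 1, 6, 1, 33, 1, 6, 1, 2, 1, 68)] with period length k = 12.
k is even, so the fundamental solution of x^2 - 1207y^2 = 1 is (p_{k-1}, q_{k-1}) = (p_11, q_11); compute convergents through index 11.
Convergents (p_i = a_i*p_{i-1} + p_{i-2}, q_i = a_i*q_{i-1} + q_{i-2} with p_{-2}=0, p_{-1}=1, q_{-2}=1, q_{-1}=0):
  i=0: a_0=34, p_0 = 34*1 + 0 = 34, q_0 = 34*0 + 1 = 1.
  i=1: a_1=1, p_1 = 1*34 + 1 = 35, q_1 = 1*1 + 0 = 1.
  i=2: a_2=2, p_2 = 2*35 + 34 = 104, q_2 = 2*1 + 1 = 3.
  i=3: a_3=1, p_3 = 1*104 + 35 = 139, q_3 = 1*3 + 1 = 4.
  i=4: a_4=6, p_4 = 6*139 + 104 = 938, q_4 = 6*4 + 3 = 27.
  i=5: a_5=1, p_5 = 1*938 + 139 = 1077, q_5 = 1*27 + 4 = 31.
  i=6: a_6=33, p_6 = 33*1077 + 938 = 36479, q_6 = 33*31 + 27 = 1050.
  i=7: a_7=1, p_7 = 1*36479 + 1077 = 37556, q_7 = 1*1050 + 31 = 1081.
  i=8: a_8=6, p_8 = 6*37556 + 36479 = 261815, q_8 = 6*1081 + 1050 = 7536.
  i=9: a_9=1, p_9 = 1*261815 + 37556 = 299371, q_9 = 1*7536 + 1081 = 8617.
  i=10: a_10=2, p_10 = 2*299371 + 261815 = 860557, q_10 = 2*8617 + 7536 = 24770.
  i=11: a_11=1, p_11 = 1*860557 + 299371 = 1159928, q_11 = 1*24770 + 8617 = 33387.
Check: 1159928^2 - 1207*33387^2 = 1345432965184 - 1345432965183 = 1, so (x, y) = (1159928, 33387) solves the equation, and by the theorem it is the least positive solution.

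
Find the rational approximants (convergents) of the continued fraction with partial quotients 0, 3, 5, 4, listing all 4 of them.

Using the convergent recurrence p_i = a_i*p_{i-1} + p_{i-2}, q_i = a_i*q_{i-1} + q_{i-2} with p_{-2}=0, p_{-1}=1, q_{-2}=1, q_{-1}=0:
  i=0: a_0=0, p_0 = 0*1 + 0 = 0, q_0 = 0*0 + 1 = 1.
  i=1: a_1=3, p_1 = 3*0 + 1 = 1, q_1 = 3*1 + 0 = 3.
  i=2: a_2=5, p_2 = 5*1 + 0 = 5, q_2 = 5*3 + 1 = 16.
  i=3: a_3=4, p_3 = 4*5 + 1 = 21, q_3 = 4*16 + 3 = 67.

0/1, 1/3, 5/16, 21/67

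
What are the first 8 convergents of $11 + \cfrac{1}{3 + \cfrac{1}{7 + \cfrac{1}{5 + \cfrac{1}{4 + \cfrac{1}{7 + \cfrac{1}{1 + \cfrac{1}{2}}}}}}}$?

Using the convergent recurrence p_i = a_i*p_{i-1} + p_{i-2}, q_i = a_i*q_{i-1} + q_{i-2} with p_{-2}=0, p_{-1}=1, q_{-2}=1, q_{-1}=0:
  i=0: a_0=11, p_0 = 11*1 + 0 = 11, q_0 = 11*0 + 1 = 1.
  i=1: a_1=3, p_1 = 3*11 + 1 = 34, q_1 = 3*1 + 0 = 3.
  i=2: a_2=7, p_2 = 7*34 + 11 = 249, q_2 = 7*3 + 1 = 22.
  i=3: a_3=5, p_3 = 5*249 + 34 = 1279, q_3 = 5*22 + 3 = 113.
  i=4: a_4=4, p_4 = 4*1279 + 249 = 5365, q_4 = 4*113 + 22 = 474.
  i=5: a_5=7, p_5 = 7*5365 + 1279 = 38834, q_5 = 7*474 + 113 = 3431.
  i=6: a_6=1, p_6 = 1*38834 + 5365 = 44199, q_6 = 1*3431 + 474 = 3905.
  i=7: a_7=2, p_7 = 2*44199 + 38834 = 127232, q_7 = 2*3905 + 3431 = 11241.

11/1, 34/3, 249/22, 1279/113, 5365/474, 38834/3431, 44199/3905, 127232/11241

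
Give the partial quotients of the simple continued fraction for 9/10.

[0; 1, 9]

Run the Euclidean algorithm on 9 and 10; the successive quotients are the partial quotients a_0, a_1, ... (each step inverts the fractional part left over by the previous one):
  9 = 0*10 + 9, so a_0 = 0.
  10 = 1*9 + 1, so a_1 = 1.
  9 = 9*1 + 0, so a_2 = 9.
The remainder reaches 0 after 3 divisions, so the expansion has 3 partial quotients, read off in order.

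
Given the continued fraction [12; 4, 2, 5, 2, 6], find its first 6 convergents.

Using the convergent recurrence p_i = a_i*p_{i-1} + p_{i-2}, q_i = a_i*q_{i-1} + q_{i-2} with p_{-2}=0, p_{-1}=1, q_{-2}=1, q_{-1}=0:
  i=0: a_0=12, p_0 = 12*1 + 0 = 12, q_0 = 12*0 + 1 = 1.
  i=1: a_1=4, p_1 = 4*12 + 1 = 49, q_1 = 4*1 + 0 = 4.
  i=2: a_2=2, p_2 = 2*49 + 12 = 110, q_2 = 2*4 + 1 = 9.
  i=3: a_3=5, p_3 = 5*110 + 49 = 599, q_3 = 5*9 + 4 = 49.
  i=4: a_4=2, p_4 = 2*599 + 110 = 1308, q_4 = 2*49 + 9 = 107.
  i=5: a_5=6, p_5 = 6*1308 + 599 = 8447, q_5 = 6*107 + 49 = 691.

12/1, 49/4, 110/9, 599/49, 1308/107, 8447/691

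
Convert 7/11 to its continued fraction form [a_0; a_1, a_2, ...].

[0; 1, 1, 1, 3]

Run the Euclidean algorithm on 7 and 11; the successive quotients are the partial quotients a_0, a_1, ... (each step inverts the fractional part left over by the previous one):
  7 = 0*11 + 7, so a_0 = 0.
  11 = 1*7 + 4, so a_1 = 1.
  7 = 1*4 + 3, so a_2 = 1.
  4 = 1*3 + 1, so a_3 = 1.
  3 = 3*1 + 0, so a_4 = 3.
The remainder reaches 0 after 5 divisions, so the expansion has 5 partial quotients, read off in order.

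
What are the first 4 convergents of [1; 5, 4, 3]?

1/1, 6/5, 25/21, 81/68

Using the convergent recurrence p_i = a_i*p_{i-1} + p_{i-2}, q_i = a_i*q_{i-1} + q_{i-2} with p_{-2}=0, p_{-1}=1, q_{-2}=1, q_{-1}=0:
  i=0: a_0=1, p_0 = 1*1 + 0 = 1, q_0 = 1*0 + 1 = 1.
  i=1: a_1=5, p_1 = 5*1 + 1 = 6, q_1 = 5*1 + 0 = 5.
  i=2: a_2=4, p_2 = 4*6 + 1 = 25, q_2 = 4*5 + 1 = 21.
  i=3: a_3=3, p_3 = 3*25 + 6 = 81, q_3 = 3*21 + 5 = 68.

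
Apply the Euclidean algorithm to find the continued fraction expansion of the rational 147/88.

[1; 1, 2, 29]

Run the Euclidean algorithm on 147 and 88; the successive quotients are the partial quotients a_0, a_1, ... (each step inverts the fractional part left over by the previous one):
  147 = 1*88 + 59, so a_0 = 1.
  88 = 1*59 + 29, so a_1 = 1.
  59 = 2*29 + 1, so a_2 = 2.
  29 = 29*1 + 0, so a_3 = 29.
The remainder reaches 0 after 4 divisions, so the expansion has 4 partial quotients, read off in order.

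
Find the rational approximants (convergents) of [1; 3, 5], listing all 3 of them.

1/1, 4/3, 21/16

Using the convergent recurrence p_i = a_i*p_{i-1} + p_{i-2}, q_i = a_i*q_{i-1} + q_{i-2} with p_{-2}=0, p_{-1}=1, q_{-2}=1, q_{-1}=0:
  i=0: a_0=1, p_0 = 1*1 + 0 = 1, q_0 = 1*0 + 1 = 1.
  i=1: a_1=3, p_1 = 3*1 + 1 = 4, q_1 = 3*1 + 0 = 3.
  i=2: a_2=5, p_2 = 5*4 + 1 = 21, q_2 = 5*3 + 1 = 16.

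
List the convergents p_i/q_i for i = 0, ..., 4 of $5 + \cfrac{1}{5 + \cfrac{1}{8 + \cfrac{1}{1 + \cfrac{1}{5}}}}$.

5/1, 26/5, 213/41, 239/46, 1408/271

Using the convergent recurrence p_i = a_i*p_{i-1} + p_{i-2}, q_i = a_i*q_{i-1} + q_{i-2} with p_{-2}=0, p_{-1}=1, q_{-2}=1, q_{-1}=0:
  i=0: a_0=5, p_0 = 5*1 + 0 = 5, q_0 = 5*0 + 1 = 1.
  i=1: a_1=5, p_1 = 5*5 + 1 = 26, q_1 = 5*1 + 0 = 5.
  i=2: a_2=8, p_2 = 8*26 + 5 = 213, q_2 = 8*5 + 1 = 41.
  i=3: a_3=1, p_3 = 1*213 + 26 = 239, q_3 = 1*41 + 5 = 46.
  i=4: a_4=5, p_4 = 5*239 + 213 = 1408, q_4 = 5*46 + 41 = 271.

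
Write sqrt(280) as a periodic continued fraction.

Write x_i = (sqrt(280) + m_i)/d_i with (m_0, d_0) = (0, 1). a_0 = floor(sqrt(280)) = 16, since 16^2 = 256 <= 280 < 289 = 17^2.
Iterate m_{i+1} = d_i*a_i - m_i, d_{i+1} = (280 - m_{i+1}^2)/d_i, a_{i+1} = floor((a_0 + m_{i+1})/d_{i+1}):
  m_1 = 1*16 - 0 = 16, d_1 = (280 - 16^2)/1 = 24/1 = 24, a_1 = floor((16 + 16)/24) = 1.
  m_2 = 24*1 - 16 = 8, d_2 = (280 - 8^2)/24 = 216/24 = 9, a_2 = floor((16 + 8)/9) = 2.
  m_3 = 9*2 - 8 = 10, d_3 = (280 - 10^2)/9 = 180/9 = 20, a_3 = floor((16 + 10)/20) = 1.
  m_4 = 20*1 - 10 = 10, d_4 = (280 - 10^2)/20 = 180/20 = 9, a_4 = floor((16 + 10)/9) = 2.
  m_5 = 9*2 - 10 = 8, d_5 = (280 - 8^2)/9 = 216/9 = 24, a_5 = floor((16 + 8)/24) = 1.
  m_6 = 24*1 - 8 = 16, d_6 = (280 - 16^2)/24 = 24/24 = 1, a_6 = floor((16 + 16)/1) = 32.
  m_7 = 1*32 - 16 = 16, d_7 = (280 - 16^2)/1 = 24/1 = 24: (m_7, d_7) = (m_1, d_1) = (16, 24), so from here the quotients repeat a_1, ..., a_6; the period length is 6.
Hence the expansion of sqrt(280) is a_0 = 16 followed by the repeating block 1, 2, 1, 2, 1, 32 (period 6).

[16; (1, 2, 1, 2, 1, 32)]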